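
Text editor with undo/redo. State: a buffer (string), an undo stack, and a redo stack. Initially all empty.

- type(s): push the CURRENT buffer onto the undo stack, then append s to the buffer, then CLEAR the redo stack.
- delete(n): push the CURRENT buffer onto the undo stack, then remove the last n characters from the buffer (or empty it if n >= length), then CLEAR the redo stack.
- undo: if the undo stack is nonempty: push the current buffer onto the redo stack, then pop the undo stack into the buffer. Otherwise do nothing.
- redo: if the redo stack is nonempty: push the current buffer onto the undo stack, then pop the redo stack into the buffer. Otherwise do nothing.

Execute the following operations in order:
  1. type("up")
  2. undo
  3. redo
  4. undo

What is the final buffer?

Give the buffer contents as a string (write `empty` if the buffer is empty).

After op 1 (type): buf='up' undo_depth=1 redo_depth=0
After op 2 (undo): buf='(empty)' undo_depth=0 redo_depth=1
After op 3 (redo): buf='up' undo_depth=1 redo_depth=0
After op 4 (undo): buf='(empty)' undo_depth=0 redo_depth=1

Answer: empty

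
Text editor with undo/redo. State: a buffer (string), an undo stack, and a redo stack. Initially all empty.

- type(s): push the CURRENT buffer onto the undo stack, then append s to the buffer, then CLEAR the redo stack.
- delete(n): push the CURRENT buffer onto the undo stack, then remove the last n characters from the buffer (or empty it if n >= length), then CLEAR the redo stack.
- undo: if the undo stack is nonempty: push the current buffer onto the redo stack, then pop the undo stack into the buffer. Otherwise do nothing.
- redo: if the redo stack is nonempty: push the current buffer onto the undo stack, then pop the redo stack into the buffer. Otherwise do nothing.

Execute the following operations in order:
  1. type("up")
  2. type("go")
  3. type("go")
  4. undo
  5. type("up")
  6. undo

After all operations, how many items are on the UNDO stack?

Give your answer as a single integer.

Answer: 2

Derivation:
After op 1 (type): buf='up' undo_depth=1 redo_depth=0
After op 2 (type): buf='upgo' undo_depth=2 redo_depth=0
After op 3 (type): buf='upgogo' undo_depth=3 redo_depth=0
After op 4 (undo): buf='upgo' undo_depth=2 redo_depth=1
After op 5 (type): buf='upgoup' undo_depth=3 redo_depth=0
After op 6 (undo): buf='upgo' undo_depth=2 redo_depth=1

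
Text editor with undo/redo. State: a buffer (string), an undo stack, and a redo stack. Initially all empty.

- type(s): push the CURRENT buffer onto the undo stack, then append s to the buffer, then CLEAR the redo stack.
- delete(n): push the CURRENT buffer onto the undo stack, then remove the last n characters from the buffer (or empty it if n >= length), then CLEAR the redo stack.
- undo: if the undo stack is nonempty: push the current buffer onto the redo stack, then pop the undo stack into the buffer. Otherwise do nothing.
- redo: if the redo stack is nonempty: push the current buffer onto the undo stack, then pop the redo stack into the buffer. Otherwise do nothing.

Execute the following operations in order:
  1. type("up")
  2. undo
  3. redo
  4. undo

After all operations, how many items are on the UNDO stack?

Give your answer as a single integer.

Answer: 0

Derivation:
After op 1 (type): buf='up' undo_depth=1 redo_depth=0
After op 2 (undo): buf='(empty)' undo_depth=0 redo_depth=1
After op 3 (redo): buf='up' undo_depth=1 redo_depth=0
After op 4 (undo): buf='(empty)' undo_depth=0 redo_depth=1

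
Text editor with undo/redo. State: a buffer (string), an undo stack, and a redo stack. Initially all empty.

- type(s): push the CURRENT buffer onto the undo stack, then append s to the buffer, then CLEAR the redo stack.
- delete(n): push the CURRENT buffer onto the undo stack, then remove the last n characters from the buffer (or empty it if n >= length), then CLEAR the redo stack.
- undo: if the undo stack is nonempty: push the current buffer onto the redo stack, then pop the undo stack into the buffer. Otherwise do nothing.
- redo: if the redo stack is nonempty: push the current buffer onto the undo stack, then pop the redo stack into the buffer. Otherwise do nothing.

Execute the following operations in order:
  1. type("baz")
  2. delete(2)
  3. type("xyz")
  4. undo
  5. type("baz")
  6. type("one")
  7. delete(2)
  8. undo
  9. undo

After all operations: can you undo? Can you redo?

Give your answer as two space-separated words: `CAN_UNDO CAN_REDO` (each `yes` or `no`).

After op 1 (type): buf='baz' undo_depth=1 redo_depth=0
After op 2 (delete): buf='b' undo_depth=2 redo_depth=0
After op 3 (type): buf='bxyz' undo_depth=3 redo_depth=0
After op 4 (undo): buf='b' undo_depth=2 redo_depth=1
After op 5 (type): buf='bbaz' undo_depth=3 redo_depth=0
After op 6 (type): buf='bbazone' undo_depth=4 redo_depth=0
After op 7 (delete): buf='bbazo' undo_depth=5 redo_depth=0
After op 8 (undo): buf='bbazone' undo_depth=4 redo_depth=1
After op 9 (undo): buf='bbaz' undo_depth=3 redo_depth=2

Answer: yes yes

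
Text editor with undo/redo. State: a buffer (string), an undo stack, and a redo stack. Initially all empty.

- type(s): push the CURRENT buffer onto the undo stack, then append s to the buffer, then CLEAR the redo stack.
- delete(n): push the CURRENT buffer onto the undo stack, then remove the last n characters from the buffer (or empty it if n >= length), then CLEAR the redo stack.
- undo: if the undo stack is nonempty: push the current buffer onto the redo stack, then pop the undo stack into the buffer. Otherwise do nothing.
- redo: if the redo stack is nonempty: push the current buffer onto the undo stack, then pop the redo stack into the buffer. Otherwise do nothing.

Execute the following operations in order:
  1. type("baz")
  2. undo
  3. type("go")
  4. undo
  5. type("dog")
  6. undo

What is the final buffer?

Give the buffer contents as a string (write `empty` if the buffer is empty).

After op 1 (type): buf='baz' undo_depth=1 redo_depth=0
After op 2 (undo): buf='(empty)' undo_depth=0 redo_depth=1
After op 3 (type): buf='go' undo_depth=1 redo_depth=0
After op 4 (undo): buf='(empty)' undo_depth=0 redo_depth=1
After op 5 (type): buf='dog' undo_depth=1 redo_depth=0
After op 6 (undo): buf='(empty)' undo_depth=0 redo_depth=1

Answer: empty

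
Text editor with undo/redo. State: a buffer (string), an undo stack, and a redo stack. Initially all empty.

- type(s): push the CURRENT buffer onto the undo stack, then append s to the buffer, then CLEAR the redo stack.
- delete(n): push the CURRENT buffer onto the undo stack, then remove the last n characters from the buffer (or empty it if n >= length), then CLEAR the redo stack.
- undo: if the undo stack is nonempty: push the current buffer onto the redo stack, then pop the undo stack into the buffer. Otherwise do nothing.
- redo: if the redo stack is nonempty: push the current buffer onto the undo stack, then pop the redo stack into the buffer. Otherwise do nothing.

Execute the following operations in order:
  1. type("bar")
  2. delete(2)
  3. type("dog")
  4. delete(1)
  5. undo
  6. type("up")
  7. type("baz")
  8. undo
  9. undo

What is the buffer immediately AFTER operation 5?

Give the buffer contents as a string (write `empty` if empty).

After op 1 (type): buf='bar' undo_depth=1 redo_depth=0
After op 2 (delete): buf='b' undo_depth=2 redo_depth=0
After op 3 (type): buf='bdog' undo_depth=3 redo_depth=0
After op 4 (delete): buf='bdo' undo_depth=4 redo_depth=0
After op 5 (undo): buf='bdog' undo_depth=3 redo_depth=1

Answer: bdog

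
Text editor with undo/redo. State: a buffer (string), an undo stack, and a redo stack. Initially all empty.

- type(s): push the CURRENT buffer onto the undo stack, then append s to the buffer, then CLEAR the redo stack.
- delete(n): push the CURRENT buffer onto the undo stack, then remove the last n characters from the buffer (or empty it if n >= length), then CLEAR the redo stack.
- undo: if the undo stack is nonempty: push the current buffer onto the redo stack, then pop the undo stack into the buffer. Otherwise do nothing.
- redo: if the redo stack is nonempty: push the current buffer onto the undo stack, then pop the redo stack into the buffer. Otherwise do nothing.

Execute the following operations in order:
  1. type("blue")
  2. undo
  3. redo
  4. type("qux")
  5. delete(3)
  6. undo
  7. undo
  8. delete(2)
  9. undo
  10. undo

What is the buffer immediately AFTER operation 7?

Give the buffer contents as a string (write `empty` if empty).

Answer: blue

Derivation:
After op 1 (type): buf='blue' undo_depth=1 redo_depth=0
After op 2 (undo): buf='(empty)' undo_depth=0 redo_depth=1
After op 3 (redo): buf='blue' undo_depth=1 redo_depth=0
After op 4 (type): buf='bluequx' undo_depth=2 redo_depth=0
After op 5 (delete): buf='blue' undo_depth=3 redo_depth=0
After op 6 (undo): buf='bluequx' undo_depth=2 redo_depth=1
After op 7 (undo): buf='blue' undo_depth=1 redo_depth=2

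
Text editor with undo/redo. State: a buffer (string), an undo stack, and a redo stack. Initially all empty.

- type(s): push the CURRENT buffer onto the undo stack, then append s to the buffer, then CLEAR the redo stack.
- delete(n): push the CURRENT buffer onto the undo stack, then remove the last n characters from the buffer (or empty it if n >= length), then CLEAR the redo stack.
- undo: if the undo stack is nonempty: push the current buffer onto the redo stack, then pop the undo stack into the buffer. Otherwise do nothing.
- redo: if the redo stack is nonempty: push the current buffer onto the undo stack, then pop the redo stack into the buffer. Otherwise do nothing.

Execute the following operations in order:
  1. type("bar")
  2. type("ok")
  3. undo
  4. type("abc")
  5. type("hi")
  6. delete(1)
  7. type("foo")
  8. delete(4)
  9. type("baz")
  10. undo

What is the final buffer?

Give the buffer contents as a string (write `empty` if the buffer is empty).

After op 1 (type): buf='bar' undo_depth=1 redo_depth=0
After op 2 (type): buf='barok' undo_depth=2 redo_depth=0
After op 3 (undo): buf='bar' undo_depth=1 redo_depth=1
After op 4 (type): buf='barabc' undo_depth=2 redo_depth=0
After op 5 (type): buf='barabchi' undo_depth=3 redo_depth=0
After op 6 (delete): buf='barabch' undo_depth=4 redo_depth=0
After op 7 (type): buf='barabchfoo' undo_depth=5 redo_depth=0
After op 8 (delete): buf='barabc' undo_depth=6 redo_depth=0
After op 9 (type): buf='barabcbaz' undo_depth=7 redo_depth=0
After op 10 (undo): buf='barabc' undo_depth=6 redo_depth=1

Answer: barabc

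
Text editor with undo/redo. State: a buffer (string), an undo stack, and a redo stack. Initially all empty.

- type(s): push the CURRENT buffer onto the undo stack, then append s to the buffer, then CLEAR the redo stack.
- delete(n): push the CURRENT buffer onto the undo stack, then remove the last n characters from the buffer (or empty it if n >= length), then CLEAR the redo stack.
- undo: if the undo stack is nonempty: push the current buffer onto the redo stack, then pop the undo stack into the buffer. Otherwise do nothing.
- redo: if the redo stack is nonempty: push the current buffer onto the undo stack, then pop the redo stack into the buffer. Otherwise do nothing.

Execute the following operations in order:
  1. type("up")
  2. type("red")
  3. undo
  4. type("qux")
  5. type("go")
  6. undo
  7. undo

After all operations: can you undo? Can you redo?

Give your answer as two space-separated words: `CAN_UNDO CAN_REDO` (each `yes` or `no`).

Answer: yes yes

Derivation:
After op 1 (type): buf='up' undo_depth=1 redo_depth=0
After op 2 (type): buf='upred' undo_depth=2 redo_depth=0
After op 3 (undo): buf='up' undo_depth=1 redo_depth=1
After op 4 (type): buf='upqux' undo_depth=2 redo_depth=0
After op 5 (type): buf='upquxgo' undo_depth=3 redo_depth=0
After op 6 (undo): buf='upqux' undo_depth=2 redo_depth=1
After op 7 (undo): buf='up' undo_depth=1 redo_depth=2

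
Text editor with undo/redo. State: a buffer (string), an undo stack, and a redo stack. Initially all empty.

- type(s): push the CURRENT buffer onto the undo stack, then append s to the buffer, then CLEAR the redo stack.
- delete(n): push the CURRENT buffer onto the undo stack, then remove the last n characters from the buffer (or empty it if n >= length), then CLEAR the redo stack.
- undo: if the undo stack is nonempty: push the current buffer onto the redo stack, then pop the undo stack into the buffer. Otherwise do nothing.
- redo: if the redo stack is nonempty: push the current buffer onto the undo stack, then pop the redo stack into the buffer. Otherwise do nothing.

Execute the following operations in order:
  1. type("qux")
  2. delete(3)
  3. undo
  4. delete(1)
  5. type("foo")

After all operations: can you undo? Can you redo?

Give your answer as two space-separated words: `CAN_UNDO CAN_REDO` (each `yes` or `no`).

Answer: yes no

Derivation:
After op 1 (type): buf='qux' undo_depth=1 redo_depth=0
After op 2 (delete): buf='(empty)' undo_depth=2 redo_depth=0
After op 3 (undo): buf='qux' undo_depth=1 redo_depth=1
After op 4 (delete): buf='qu' undo_depth=2 redo_depth=0
After op 5 (type): buf='qufoo' undo_depth=3 redo_depth=0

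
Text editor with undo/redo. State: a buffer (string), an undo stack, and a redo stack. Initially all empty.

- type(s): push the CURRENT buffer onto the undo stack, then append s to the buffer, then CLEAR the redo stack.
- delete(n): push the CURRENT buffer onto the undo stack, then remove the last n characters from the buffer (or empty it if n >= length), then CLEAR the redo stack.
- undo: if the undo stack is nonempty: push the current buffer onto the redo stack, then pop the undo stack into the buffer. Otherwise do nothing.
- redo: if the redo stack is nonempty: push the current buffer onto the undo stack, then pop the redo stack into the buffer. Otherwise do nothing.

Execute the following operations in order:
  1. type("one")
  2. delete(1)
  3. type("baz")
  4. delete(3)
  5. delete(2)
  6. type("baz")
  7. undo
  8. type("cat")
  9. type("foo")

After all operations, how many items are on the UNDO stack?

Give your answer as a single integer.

After op 1 (type): buf='one' undo_depth=1 redo_depth=0
After op 2 (delete): buf='on' undo_depth=2 redo_depth=0
After op 3 (type): buf='onbaz' undo_depth=3 redo_depth=0
After op 4 (delete): buf='on' undo_depth=4 redo_depth=0
After op 5 (delete): buf='(empty)' undo_depth=5 redo_depth=0
After op 6 (type): buf='baz' undo_depth=6 redo_depth=0
After op 7 (undo): buf='(empty)' undo_depth=5 redo_depth=1
After op 8 (type): buf='cat' undo_depth=6 redo_depth=0
After op 9 (type): buf='catfoo' undo_depth=7 redo_depth=0

Answer: 7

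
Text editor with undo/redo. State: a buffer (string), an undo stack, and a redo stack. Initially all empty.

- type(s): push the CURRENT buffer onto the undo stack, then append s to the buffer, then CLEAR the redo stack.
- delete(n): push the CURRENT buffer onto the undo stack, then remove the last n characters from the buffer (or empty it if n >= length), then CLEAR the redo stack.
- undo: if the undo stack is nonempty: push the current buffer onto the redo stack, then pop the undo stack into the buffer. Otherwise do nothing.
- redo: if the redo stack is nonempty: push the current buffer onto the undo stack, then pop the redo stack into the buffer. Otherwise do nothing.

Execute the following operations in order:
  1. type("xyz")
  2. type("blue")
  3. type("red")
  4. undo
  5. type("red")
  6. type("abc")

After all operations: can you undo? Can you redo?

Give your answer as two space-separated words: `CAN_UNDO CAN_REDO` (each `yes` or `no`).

Answer: yes no

Derivation:
After op 1 (type): buf='xyz' undo_depth=1 redo_depth=0
After op 2 (type): buf='xyzblue' undo_depth=2 redo_depth=0
After op 3 (type): buf='xyzbluered' undo_depth=3 redo_depth=0
After op 4 (undo): buf='xyzblue' undo_depth=2 redo_depth=1
After op 5 (type): buf='xyzbluered' undo_depth=3 redo_depth=0
After op 6 (type): buf='xyzblueredabc' undo_depth=4 redo_depth=0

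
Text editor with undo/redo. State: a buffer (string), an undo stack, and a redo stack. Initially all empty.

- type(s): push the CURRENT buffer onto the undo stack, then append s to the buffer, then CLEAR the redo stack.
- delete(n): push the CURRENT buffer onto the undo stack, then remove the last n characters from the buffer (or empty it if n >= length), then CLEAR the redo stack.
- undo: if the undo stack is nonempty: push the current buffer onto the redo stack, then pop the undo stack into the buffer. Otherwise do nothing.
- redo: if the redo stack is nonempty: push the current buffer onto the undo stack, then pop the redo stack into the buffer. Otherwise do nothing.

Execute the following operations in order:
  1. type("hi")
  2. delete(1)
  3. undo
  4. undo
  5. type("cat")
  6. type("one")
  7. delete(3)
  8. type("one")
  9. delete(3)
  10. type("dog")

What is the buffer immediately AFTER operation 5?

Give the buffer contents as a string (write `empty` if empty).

Answer: cat

Derivation:
After op 1 (type): buf='hi' undo_depth=1 redo_depth=0
After op 2 (delete): buf='h' undo_depth=2 redo_depth=0
After op 3 (undo): buf='hi' undo_depth=1 redo_depth=1
After op 4 (undo): buf='(empty)' undo_depth=0 redo_depth=2
After op 5 (type): buf='cat' undo_depth=1 redo_depth=0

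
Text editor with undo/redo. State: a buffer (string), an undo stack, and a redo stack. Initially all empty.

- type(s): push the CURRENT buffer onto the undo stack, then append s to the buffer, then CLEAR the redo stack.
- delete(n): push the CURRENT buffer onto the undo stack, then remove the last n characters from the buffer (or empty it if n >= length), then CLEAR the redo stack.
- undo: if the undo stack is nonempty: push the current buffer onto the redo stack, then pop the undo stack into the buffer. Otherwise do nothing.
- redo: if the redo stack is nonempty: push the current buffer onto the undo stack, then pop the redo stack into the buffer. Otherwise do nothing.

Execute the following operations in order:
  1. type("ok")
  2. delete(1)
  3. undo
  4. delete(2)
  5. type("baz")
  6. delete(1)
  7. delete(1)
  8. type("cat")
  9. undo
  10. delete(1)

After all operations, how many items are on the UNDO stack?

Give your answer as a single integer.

After op 1 (type): buf='ok' undo_depth=1 redo_depth=0
After op 2 (delete): buf='o' undo_depth=2 redo_depth=0
After op 3 (undo): buf='ok' undo_depth=1 redo_depth=1
After op 4 (delete): buf='(empty)' undo_depth=2 redo_depth=0
After op 5 (type): buf='baz' undo_depth=3 redo_depth=0
After op 6 (delete): buf='ba' undo_depth=4 redo_depth=0
After op 7 (delete): buf='b' undo_depth=5 redo_depth=0
After op 8 (type): buf='bcat' undo_depth=6 redo_depth=0
After op 9 (undo): buf='b' undo_depth=5 redo_depth=1
After op 10 (delete): buf='(empty)' undo_depth=6 redo_depth=0

Answer: 6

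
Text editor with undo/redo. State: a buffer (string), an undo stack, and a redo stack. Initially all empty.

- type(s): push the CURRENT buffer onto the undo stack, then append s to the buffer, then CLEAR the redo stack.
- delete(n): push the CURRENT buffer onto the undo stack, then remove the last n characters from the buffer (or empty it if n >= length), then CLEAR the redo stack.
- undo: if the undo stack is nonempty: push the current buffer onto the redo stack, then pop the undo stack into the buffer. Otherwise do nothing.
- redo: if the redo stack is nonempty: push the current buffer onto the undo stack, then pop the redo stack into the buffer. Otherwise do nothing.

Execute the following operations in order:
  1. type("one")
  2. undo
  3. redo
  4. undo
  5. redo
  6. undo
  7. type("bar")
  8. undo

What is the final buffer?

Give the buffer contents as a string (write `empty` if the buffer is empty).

Answer: empty

Derivation:
After op 1 (type): buf='one' undo_depth=1 redo_depth=0
After op 2 (undo): buf='(empty)' undo_depth=0 redo_depth=1
After op 3 (redo): buf='one' undo_depth=1 redo_depth=0
After op 4 (undo): buf='(empty)' undo_depth=0 redo_depth=1
After op 5 (redo): buf='one' undo_depth=1 redo_depth=0
After op 6 (undo): buf='(empty)' undo_depth=0 redo_depth=1
After op 7 (type): buf='bar' undo_depth=1 redo_depth=0
After op 8 (undo): buf='(empty)' undo_depth=0 redo_depth=1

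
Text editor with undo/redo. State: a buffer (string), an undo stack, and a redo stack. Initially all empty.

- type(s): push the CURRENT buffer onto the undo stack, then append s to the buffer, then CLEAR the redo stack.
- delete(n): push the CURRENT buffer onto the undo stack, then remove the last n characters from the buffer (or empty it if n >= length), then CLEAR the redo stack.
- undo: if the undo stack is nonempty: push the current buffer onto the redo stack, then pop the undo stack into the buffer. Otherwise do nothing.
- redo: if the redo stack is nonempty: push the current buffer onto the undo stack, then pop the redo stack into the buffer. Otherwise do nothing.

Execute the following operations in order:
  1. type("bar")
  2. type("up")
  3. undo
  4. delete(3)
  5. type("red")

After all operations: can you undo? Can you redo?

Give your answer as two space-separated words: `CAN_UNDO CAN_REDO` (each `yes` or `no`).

Answer: yes no

Derivation:
After op 1 (type): buf='bar' undo_depth=1 redo_depth=0
After op 2 (type): buf='barup' undo_depth=2 redo_depth=0
After op 3 (undo): buf='bar' undo_depth=1 redo_depth=1
After op 4 (delete): buf='(empty)' undo_depth=2 redo_depth=0
After op 5 (type): buf='red' undo_depth=3 redo_depth=0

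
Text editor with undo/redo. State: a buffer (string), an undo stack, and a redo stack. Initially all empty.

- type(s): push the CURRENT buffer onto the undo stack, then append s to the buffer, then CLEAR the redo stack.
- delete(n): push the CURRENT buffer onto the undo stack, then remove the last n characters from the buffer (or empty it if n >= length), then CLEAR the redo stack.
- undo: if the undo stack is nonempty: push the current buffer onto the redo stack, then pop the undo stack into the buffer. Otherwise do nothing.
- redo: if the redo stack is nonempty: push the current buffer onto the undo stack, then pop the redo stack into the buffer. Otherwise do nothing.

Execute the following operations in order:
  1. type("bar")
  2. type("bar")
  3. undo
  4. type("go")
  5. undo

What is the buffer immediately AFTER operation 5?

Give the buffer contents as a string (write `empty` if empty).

After op 1 (type): buf='bar' undo_depth=1 redo_depth=0
After op 2 (type): buf='barbar' undo_depth=2 redo_depth=0
After op 3 (undo): buf='bar' undo_depth=1 redo_depth=1
After op 4 (type): buf='bargo' undo_depth=2 redo_depth=0
After op 5 (undo): buf='bar' undo_depth=1 redo_depth=1

Answer: bar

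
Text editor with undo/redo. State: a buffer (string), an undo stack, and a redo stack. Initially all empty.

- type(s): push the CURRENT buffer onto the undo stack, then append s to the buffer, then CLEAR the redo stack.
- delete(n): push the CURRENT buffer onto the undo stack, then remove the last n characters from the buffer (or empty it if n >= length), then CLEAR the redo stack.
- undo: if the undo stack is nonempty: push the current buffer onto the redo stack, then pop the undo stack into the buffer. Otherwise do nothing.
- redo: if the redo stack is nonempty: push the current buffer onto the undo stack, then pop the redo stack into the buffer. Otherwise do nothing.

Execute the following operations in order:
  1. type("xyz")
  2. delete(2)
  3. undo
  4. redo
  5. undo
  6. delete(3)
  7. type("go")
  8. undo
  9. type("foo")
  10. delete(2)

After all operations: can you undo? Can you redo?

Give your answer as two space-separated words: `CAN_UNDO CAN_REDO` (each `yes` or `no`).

After op 1 (type): buf='xyz' undo_depth=1 redo_depth=0
After op 2 (delete): buf='x' undo_depth=2 redo_depth=0
After op 3 (undo): buf='xyz' undo_depth=1 redo_depth=1
After op 4 (redo): buf='x' undo_depth=2 redo_depth=0
After op 5 (undo): buf='xyz' undo_depth=1 redo_depth=1
After op 6 (delete): buf='(empty)' undo_depth=2 redo_depth=0
After op 7 (type): buf='go' undo_depth=3 redo_depth=0
After op 8 (undo): buf='(empty)' undo_depth=2 redo_depth=1
After op 9 (type): buf='foo' undo_depth=3 redo_depth=0
After op 10 (delete): buf='f' undo_depth=4 redo_depth=0

Answer: yes no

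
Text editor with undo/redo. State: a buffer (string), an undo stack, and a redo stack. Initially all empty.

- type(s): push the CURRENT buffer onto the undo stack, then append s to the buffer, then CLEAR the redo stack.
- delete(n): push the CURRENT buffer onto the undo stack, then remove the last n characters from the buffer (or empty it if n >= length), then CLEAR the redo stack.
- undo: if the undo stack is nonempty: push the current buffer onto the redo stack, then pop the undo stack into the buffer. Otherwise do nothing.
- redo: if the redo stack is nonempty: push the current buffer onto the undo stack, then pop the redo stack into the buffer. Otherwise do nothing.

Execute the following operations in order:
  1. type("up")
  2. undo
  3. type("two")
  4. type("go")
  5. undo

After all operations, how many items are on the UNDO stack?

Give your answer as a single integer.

After op 1 (type): buf='up' undo_depth=1 redo_depth=0
After op 2 (undo): buf='(empty)' undo_depth=0 redo_depth=1
After op 3 (type): buf='two' undo_depth=1 redo_depth=0
After op 4 (type): buf='twogo' undo_depth=2 redo_depth=0
After op 5 (undo): buf='two' undo_depth=1 redo_depth=1

Answer: 1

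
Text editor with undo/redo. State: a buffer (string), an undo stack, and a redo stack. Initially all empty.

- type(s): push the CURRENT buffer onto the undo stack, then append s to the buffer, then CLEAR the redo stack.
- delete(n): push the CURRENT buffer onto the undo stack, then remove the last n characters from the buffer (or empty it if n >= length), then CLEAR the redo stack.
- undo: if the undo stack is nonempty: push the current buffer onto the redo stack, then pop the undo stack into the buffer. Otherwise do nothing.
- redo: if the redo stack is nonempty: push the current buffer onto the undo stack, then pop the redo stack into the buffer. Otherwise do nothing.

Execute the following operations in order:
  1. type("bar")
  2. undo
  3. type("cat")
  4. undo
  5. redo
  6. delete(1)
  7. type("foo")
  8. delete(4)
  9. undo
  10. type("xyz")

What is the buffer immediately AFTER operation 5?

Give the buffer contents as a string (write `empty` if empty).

After op 1 (type): buf='bar' undo_depth=1 redo_depth=0
After op 2 (undo): buf='(empty)' undo_depth=0 redo_depth=1
After op 3 (type): buf='cat' undo_depth=1 redo_depth=0
After op 4 (undo): buf='(empty)' undo_depth=0 redo_depth=1
After op 5 (redo): buf='cat' undo_depth=1 redo_depth=0

Answer: cat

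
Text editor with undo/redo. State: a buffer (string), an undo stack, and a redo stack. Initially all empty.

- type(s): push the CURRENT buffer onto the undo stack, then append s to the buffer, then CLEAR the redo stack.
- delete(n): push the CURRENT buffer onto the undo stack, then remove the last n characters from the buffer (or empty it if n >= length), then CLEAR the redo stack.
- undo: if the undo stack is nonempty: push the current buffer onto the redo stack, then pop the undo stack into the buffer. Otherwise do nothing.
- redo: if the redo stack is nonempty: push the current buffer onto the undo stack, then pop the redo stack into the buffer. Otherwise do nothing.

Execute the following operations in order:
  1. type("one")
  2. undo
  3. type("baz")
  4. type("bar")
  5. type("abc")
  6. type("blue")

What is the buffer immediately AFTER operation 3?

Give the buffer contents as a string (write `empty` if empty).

After op 1 (type): buf='one' undo_depth=1 redo_depth=0
After op 2 (undo): buf='(empty)' undo_depth=0 redo_depth=1
After op 3 (type): buf='baz' undo_depth=1 redo_depth=0

Answer: baz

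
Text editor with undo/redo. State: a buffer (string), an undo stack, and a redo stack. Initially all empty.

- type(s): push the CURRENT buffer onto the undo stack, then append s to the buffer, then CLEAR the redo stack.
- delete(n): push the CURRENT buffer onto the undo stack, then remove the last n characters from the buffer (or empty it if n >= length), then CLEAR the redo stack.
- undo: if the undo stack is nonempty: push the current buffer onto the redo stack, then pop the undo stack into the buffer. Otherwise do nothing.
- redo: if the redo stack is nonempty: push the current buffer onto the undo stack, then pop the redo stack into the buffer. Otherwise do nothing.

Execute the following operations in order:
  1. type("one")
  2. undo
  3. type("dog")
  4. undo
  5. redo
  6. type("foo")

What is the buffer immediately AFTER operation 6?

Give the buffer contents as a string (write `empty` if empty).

Answer: dogfoo

Derivation:
After op 1 (type): buf='one' undo_depth=1 redo_depth=0
After op 2 (undo): buf='(empty)' undo_depth=0 redo_depth=1
After op 3 (type): buf='dog' undo_depth=1 redo_depth=0
After op 4 (undo): buf='(empty)' undo_depth=0 redo_depth=1
After op 5 (redo): buf='dog' undo_depth=1 redo_depth=0
After op 6 (type): buf='dogfoo' undo_depth=2 redo_depth=0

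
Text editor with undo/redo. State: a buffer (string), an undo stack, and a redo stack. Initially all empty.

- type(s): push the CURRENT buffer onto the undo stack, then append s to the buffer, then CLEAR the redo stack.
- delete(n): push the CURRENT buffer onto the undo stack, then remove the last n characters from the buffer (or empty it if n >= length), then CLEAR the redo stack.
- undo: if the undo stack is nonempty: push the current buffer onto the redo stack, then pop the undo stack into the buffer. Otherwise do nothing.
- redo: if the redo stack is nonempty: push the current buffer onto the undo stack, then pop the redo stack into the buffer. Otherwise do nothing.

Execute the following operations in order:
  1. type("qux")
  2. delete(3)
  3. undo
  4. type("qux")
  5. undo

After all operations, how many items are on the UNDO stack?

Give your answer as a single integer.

After op 1 (type): buf='qux' undo_depth=1 redo_depth=0
After op 2 (delete): buf='(empty)' undo_depth=2 redo_depth=0
After op 3 (undo): buf='qux' undo_depth=1 redo_depth=1
After op 4 (type): buf='quxqux' undo_depth=2 redo_depth=0
After op 5 (undo): buf='qux' undo_depth=1 redo_depth=1

Answer: 1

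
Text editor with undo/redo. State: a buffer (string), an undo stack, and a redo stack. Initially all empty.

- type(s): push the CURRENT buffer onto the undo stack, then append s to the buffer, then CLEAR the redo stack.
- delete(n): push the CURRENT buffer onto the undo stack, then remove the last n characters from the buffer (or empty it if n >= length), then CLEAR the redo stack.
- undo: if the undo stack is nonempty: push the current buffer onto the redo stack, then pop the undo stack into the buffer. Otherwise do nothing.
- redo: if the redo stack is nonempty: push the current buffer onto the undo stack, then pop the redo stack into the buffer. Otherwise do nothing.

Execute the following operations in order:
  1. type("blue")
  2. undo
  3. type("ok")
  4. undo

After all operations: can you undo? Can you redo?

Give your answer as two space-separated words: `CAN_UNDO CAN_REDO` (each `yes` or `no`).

After op 1 (type): buf='blue' undo_depth=1 redo_depth=0
After op 2 (undo): buf='(empty)' undo_depth=0 redo_depth=1
After op 3 (type): buf='ok' undo_depth=1 redo_depth=0
After op 4 (undo): buf='(empty)' undo_depth=0 redo_depth=1

Answer: no yes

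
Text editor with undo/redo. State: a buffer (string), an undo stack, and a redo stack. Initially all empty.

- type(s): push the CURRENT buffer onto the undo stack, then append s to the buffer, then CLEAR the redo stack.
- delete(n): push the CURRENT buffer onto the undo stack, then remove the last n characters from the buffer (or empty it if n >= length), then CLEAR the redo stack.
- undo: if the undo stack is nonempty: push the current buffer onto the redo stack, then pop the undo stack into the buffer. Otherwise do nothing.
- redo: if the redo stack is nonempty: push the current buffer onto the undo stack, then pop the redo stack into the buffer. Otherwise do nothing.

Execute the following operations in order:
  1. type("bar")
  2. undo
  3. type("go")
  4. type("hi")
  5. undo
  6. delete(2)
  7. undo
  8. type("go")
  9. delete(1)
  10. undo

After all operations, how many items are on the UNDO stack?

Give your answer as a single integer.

After op 1 (type): buf='bar' undo_depth=1 redo_depth=0
After op 2 (undo): buf='(empty)' undo_depth=0 redo_depth=1
After op 3 (type): buf='go' undo_depth=1 redo_depth=0
After op 4 (type): buf='gohi' undo_depth=2 redo_depth=0
After op 5 (undo): buf='go' undo_depth=1 redo_depth=1
After op 6 (delete): buf='(empty)' undo_depth=2 redo_depth=0
After op 7 (undo): buf='go' undo_depth=1 redo_depth=1
After op 8 (type): buf='gogo' undo_depth=2 redo_depth=0
After op 9 (delete): buf='gog' undo_depth=3 redo_depth=0
After op 10 (undo): buf='gogo' undo_depth=2 redo_depth=1

Answer: 2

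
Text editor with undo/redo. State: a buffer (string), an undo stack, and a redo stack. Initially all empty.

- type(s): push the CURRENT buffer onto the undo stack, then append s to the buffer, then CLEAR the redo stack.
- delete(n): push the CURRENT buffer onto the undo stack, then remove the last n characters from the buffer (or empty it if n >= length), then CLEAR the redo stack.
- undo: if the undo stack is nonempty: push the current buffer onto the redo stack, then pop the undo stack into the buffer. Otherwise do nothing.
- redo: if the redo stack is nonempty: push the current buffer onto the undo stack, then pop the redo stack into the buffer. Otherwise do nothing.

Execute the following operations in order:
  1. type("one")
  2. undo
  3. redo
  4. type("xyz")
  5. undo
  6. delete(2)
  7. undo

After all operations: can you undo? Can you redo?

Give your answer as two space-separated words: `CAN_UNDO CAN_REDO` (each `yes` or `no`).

Answer: yes yes

Derivation:
After op 1 (type): buf='one' undo_depth=1 redo_depth=0
After op 2 (undo): buf='(empty)' undo_depth=0 redo_depth=1
After op 3 (redo): buf='one' undo_depth=1 redo_depth=0
After op 4 (type): buf='onexyz' undo_depth=2 redo_depth=0
After op 5 (undo): buf='one' undo_depth=1 redo_depth=1
After op 6 (delete): buf='o' undo_depth=2 redo_depth=0
After op 7 (undo): buf='one' undo_depth=1 redo_depth=1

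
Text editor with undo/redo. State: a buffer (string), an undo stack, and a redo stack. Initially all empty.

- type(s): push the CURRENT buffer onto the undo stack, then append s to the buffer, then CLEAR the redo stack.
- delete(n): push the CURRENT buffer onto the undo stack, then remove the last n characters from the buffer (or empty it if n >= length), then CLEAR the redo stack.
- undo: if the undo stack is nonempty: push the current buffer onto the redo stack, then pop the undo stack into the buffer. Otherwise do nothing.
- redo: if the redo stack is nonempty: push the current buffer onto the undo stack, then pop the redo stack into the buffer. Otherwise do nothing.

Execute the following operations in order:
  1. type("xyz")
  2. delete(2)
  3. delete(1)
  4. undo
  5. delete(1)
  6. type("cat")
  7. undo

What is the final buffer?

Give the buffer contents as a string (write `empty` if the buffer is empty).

Answer: empty

Derivation:
After op 1 (type): buf='xyz' undo_depth=1 redo_depth=0
After op 2 (delete): buf='x' undo_depth=2 redo_depth=0
After op 3 (delete): buf='(empty)' undo_depth=3 redo_depth=0
After op 4 (undo): buf='x' undo_depth=2 redo_depth=1
After op 5 (delete): buf='(empty)' undo_depth=3 redo_depth=0
After op 6 (type): buf='cat' undo_depth=4 redo_depth=0
After op 7 (undo): buf='(empty)' undo_depth=3 redo_depth=1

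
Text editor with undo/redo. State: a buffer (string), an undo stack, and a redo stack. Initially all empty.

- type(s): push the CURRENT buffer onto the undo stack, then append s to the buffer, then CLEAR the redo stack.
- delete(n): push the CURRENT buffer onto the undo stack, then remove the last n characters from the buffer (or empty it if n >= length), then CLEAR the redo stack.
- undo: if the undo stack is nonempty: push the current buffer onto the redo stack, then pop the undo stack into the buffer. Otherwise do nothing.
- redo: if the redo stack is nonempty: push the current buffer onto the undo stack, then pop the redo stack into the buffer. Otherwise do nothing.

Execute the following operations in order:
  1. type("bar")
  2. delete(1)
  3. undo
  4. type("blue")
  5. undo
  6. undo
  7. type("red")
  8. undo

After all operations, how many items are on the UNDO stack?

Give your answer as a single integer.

After op 1 (type): buf='bar' undo_depth=1 redo_depth=0
After op 2 (delete): buf='ba' undo_depth=2 redo_depth=0
After op 3 (undo): buf='bar' undo_depth=1 redo_depth=1
After op 4 (type): buf='barblue' undo_depth=2 redo_depth=0
After op 5 (undo): buf='bar' undo_depth=1 redo_depth=1
After op 6 (undo): buf='(empty)' undo_depth=0 redo_depth=2
After op 7 (type): buf='red' undo_depth=1 redo_depth=0
After op 8 (undo): buf='(empty)' undo_depth=0 redo_depth=1

Answer: 0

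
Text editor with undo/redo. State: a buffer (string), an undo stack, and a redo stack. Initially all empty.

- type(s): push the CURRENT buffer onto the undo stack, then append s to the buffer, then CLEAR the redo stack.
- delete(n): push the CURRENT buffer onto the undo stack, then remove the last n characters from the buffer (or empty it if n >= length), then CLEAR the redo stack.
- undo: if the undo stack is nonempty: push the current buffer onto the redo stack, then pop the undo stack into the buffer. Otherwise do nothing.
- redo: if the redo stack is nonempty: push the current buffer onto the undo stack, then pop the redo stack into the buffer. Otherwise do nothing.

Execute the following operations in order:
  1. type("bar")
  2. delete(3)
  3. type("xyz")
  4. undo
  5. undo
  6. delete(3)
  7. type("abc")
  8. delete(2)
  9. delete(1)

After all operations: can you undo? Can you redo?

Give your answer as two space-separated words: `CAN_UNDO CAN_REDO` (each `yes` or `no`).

After op 1 (type): buf='bar' undo_depth=1 redo_depth=0
After op 2 (delete): buf='(empty)' undo_depth=2 redo_depth=0
After op 3 (type): buf='xyz' undo_depth=3 redo_depth=0
After op 4 (undo): buf='(empty)' undo_depth=2 redo_depth=1
After op 5 (undo): buf='bar' undo_depth=1 redo_depth=2
After op 6 (delete): buf='(empty)' undo_depth=2 redo_depth=0
After op 7 (type): buf='abc' undo_depth=3 redo_depth=0
After op 8 (delete): buf='a' undo_depth=4 redo_depth=0
After op 9 (delete): buf='(empty)' undo_depth=5 redo_depth=0

Answer: yes no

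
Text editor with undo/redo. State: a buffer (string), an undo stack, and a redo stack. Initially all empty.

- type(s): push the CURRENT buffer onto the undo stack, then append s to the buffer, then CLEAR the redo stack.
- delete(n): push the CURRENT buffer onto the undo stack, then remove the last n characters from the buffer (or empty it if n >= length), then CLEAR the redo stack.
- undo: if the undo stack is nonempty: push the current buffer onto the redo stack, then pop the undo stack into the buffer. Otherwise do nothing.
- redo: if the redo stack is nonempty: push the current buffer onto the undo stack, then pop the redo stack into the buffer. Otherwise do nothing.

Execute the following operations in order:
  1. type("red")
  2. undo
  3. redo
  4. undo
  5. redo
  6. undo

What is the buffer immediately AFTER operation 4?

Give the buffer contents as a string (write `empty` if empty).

After op 1 (type): buf='red' undo_depth=1 redo_depth=0
After op 2 (undo): buf='(empty)' undo_depth=0 redo_depth=1
After op 3 (redo): buf='red' undo_depth=1 redo_depth=0
After op 4 (undo): buf='(empty)' undo_depth=0 redo_depth=1

Answer: empty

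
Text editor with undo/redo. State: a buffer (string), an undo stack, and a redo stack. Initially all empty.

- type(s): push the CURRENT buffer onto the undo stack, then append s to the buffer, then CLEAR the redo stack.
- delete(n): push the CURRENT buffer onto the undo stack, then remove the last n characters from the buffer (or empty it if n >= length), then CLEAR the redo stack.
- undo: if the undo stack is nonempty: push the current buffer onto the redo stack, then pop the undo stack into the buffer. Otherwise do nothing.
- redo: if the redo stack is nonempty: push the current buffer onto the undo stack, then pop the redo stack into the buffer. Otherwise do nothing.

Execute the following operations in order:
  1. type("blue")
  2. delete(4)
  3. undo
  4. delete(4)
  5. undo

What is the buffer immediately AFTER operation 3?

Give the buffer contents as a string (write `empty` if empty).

After op 1 (type): buf='blue' undo_depth=1 redo_depth=0
After op 2 (delete): buf='(empty)' undo_depth=2 redo_depth=0
After op 3 (undo): buf='blue' undo_depth=1 redo_depth=1

Answer: blue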